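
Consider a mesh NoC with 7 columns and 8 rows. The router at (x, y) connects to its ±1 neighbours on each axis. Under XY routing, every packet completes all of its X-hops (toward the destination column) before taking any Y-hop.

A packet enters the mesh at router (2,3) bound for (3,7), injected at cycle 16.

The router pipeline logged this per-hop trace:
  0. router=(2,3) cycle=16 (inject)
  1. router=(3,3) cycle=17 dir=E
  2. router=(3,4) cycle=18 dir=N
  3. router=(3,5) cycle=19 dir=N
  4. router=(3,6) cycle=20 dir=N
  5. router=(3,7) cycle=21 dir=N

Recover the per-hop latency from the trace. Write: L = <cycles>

L = 1

Between hops 0 and 1 the cycle counter advances 17 − 16 = 1.
Each hop adds L, hence L = 1.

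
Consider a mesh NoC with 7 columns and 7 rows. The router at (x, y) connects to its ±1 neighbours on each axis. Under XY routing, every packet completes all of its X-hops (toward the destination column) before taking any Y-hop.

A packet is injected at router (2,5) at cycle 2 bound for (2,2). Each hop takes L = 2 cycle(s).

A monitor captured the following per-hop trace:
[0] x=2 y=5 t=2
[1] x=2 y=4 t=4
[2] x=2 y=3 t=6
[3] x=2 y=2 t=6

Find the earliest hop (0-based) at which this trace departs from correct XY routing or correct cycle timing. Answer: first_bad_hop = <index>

first_bad_hop = 3

[1] (+0,-1) / 2c ⇒ ok
[2] (+0,-1) / 2c ⇒ ok
[3] (+0,-1) / 0c ⇒ BAD: Δcyc=0≠L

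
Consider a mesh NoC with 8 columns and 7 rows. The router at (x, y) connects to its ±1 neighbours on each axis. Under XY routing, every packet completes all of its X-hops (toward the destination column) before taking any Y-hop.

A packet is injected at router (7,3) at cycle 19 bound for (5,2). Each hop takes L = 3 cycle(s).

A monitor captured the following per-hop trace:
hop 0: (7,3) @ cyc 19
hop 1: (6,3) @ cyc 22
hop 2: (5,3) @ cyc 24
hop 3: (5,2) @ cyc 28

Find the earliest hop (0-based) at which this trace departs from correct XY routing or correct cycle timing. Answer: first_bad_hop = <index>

first_bad_hop = 2

hop 1: step (-1,+0), +3 cyc — ok
hop 2: step (-1,+0), +2 cyc — BAD: Δcyc=2≠L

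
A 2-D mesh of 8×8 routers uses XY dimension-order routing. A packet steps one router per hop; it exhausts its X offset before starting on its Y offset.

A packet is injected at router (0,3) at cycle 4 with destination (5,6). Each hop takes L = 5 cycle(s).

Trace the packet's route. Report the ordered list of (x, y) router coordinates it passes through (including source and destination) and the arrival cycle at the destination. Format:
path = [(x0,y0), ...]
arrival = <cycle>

path = [(0,3), (1,3), (2,3), (3,3), (4,3), (5,3), (5,4), (5,5), (5,6)]
arrival = 44

t=4: at (0,3)
t=9: at (1,3) after E
t=14: at (2,3) after E
t=19: at (3,3) after E
t=24: at (4,3) after E
t=29: at (5,3) after E
t=34: at (5,4) after N
t=39: at (5,5) after N
t=44: at (5,6) after N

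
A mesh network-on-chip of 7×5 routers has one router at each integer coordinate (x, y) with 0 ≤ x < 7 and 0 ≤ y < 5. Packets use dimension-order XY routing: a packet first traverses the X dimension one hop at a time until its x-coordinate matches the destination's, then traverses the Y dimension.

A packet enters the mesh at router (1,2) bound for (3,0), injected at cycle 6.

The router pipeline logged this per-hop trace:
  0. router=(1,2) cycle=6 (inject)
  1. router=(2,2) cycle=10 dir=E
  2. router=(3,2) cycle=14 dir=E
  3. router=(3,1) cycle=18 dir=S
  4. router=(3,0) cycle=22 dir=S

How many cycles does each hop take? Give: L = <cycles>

cyc[1] − cyc[0] = 10 − 6 = 4.
That increment is L by definition: L = 4.

L = 4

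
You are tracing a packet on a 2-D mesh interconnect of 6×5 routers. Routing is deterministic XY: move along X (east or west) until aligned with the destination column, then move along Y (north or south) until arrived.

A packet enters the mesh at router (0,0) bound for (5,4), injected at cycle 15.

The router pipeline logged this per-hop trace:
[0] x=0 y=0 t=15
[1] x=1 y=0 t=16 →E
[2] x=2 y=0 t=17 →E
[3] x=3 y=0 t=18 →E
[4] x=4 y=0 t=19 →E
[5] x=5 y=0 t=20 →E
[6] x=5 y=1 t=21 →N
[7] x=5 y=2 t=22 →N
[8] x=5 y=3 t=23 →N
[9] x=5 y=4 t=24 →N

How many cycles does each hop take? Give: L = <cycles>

L = 1

Δcyc across hop 0→1: 16 − 15 = 1.
One hop costs L cycles, so L = 1.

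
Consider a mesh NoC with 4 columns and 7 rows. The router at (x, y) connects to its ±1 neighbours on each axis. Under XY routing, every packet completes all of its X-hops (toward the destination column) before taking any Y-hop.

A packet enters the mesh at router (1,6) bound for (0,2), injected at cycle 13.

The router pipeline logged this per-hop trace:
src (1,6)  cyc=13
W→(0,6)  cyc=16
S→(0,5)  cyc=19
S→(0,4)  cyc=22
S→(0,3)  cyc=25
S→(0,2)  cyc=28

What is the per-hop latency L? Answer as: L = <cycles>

Between hops 0 and 1 the cycle counter advances 16 − 13 = 3.
Per-hop latency L = Δcyc = 3.

L = 3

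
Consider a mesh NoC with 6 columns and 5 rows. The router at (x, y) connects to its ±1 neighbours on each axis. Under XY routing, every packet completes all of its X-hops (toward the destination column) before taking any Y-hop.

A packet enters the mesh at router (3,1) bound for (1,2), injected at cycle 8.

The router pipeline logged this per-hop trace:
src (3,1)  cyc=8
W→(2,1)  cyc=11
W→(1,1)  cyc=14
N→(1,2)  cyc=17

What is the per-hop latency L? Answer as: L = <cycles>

L = 3

From hop 0 (8) to hop 1 (11): +3 cycles.
One hop costs L cycles, so L = 3.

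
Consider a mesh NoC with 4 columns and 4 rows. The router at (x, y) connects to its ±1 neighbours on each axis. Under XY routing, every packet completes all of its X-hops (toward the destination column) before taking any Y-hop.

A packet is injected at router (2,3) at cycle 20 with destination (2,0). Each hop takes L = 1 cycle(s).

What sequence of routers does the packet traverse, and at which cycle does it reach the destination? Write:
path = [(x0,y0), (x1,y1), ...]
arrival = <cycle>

  0. router=(2,3) cycle=20 (inject)
  1. router=(2,2) cycle=21 dir=S
  2. router=(2,1) cycle=22 dir=S
  3. router=(2,0) cycle=23 dir=S

path = [(2,3), (2,2), (2,1), (2,0)]
arrival = 23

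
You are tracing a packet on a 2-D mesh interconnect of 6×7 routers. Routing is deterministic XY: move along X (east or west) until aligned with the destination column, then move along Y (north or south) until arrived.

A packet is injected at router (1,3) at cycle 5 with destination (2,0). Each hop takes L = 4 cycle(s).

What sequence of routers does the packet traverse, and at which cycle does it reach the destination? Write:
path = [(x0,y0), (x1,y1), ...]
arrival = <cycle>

path = [(1,3), (2,3), (2,2), (2,1), (2,0)]
arrival = 21

[0] x=1 y=3 t=5
[1] x=2 y=3 t=9 →E
[2] x=2 y=2 t=13 →S
[3] x=2 y=1 t=17 →S
[4] x=2 y=0 t=21 →S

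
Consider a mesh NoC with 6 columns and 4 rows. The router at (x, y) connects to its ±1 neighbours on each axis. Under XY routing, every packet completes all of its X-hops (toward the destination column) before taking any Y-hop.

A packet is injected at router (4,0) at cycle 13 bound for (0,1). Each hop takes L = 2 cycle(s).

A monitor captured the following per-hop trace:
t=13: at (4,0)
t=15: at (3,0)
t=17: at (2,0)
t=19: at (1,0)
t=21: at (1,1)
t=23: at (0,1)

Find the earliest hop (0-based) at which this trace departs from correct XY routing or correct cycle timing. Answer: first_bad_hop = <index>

first_bad_hop = 4

check 1→ d=(-1,0) cyc+2: ok
check 2→ d=(-1,0) cyc+2: ok
check 3→ d=(-1,0) cyc+2: ok
check 4→ d=(0,1) cyc+2: BAD: Y-move but x=1≠0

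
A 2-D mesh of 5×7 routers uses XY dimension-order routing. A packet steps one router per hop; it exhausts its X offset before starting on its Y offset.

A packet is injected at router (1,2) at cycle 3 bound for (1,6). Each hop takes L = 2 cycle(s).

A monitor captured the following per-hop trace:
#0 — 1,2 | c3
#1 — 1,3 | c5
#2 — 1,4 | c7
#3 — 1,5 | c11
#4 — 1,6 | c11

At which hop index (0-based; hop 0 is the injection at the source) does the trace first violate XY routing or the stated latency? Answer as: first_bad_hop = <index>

hop 1: step (+0,+1), +2 cyc — ok
hop 2: step (+0,+1), +2 cyc — ok
hop 3: step (+0,+1), +4 cyc — BAD: Δcyc=4≠L

first_bad_hop = 3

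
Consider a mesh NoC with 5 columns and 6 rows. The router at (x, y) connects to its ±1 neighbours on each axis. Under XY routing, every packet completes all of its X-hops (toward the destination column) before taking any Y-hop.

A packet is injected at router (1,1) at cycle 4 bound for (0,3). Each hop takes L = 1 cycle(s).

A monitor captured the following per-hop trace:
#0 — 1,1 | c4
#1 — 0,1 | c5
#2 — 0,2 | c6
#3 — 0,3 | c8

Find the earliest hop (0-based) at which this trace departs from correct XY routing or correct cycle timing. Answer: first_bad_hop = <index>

[1] (-1,+0) / 1c ⇒ ok
[2] (+0,+1) / 1c ⇒ ok
[3] (+0,+1) / 2c ⇒ BAD: Δcyc=2≠L

first_bad_hop = 3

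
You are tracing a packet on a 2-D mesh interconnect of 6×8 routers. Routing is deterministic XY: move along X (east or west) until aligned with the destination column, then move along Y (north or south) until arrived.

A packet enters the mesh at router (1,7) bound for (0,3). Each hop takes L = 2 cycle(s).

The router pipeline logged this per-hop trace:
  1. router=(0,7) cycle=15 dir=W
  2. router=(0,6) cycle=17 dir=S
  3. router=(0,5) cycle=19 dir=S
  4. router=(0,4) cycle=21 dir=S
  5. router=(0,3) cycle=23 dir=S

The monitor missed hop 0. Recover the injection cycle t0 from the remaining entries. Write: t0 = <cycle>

t0 = 13

cyc[1] = 15 and cyc[k] = t0 + k·L for every k.
Therefore t0 = 15 − L = 13.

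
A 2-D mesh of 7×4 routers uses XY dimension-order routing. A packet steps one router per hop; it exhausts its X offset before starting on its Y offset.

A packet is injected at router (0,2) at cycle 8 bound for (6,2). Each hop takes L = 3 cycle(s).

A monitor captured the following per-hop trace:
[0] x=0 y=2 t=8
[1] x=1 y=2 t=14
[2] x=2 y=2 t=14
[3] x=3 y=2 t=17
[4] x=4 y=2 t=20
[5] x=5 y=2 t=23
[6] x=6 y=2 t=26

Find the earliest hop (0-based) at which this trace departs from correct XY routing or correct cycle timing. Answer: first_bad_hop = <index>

hop 1: step (+1,+0), +6 cyc — BAD: Δcyc=6≠L

first_bad_hop = 1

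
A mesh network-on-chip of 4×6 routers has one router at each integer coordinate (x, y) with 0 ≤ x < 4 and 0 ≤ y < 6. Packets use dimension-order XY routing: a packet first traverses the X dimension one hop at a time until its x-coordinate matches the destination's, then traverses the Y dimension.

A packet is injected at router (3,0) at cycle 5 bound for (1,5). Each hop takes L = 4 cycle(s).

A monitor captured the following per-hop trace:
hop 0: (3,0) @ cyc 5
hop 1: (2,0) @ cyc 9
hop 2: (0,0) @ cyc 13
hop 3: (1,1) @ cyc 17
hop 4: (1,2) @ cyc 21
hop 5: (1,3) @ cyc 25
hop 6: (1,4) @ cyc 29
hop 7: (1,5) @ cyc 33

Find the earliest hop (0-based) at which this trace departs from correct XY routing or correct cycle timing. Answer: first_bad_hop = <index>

first_bad_hop = 2

hop 1: step (-1,+0), +4 cyc — ok
hop 2: step (-2,+0), +4 cyc — BAD: non-unit step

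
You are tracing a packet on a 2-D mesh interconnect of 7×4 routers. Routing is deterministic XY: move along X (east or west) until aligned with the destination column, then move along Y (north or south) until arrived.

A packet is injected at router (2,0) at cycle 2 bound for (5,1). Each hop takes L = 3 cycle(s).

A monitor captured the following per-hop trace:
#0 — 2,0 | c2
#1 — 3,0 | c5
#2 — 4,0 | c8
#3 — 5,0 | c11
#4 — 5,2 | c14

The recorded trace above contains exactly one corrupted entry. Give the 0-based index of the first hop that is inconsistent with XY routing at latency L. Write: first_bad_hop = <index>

first_bad_hop = 4

check 1→ d=(1,0) cyc+3: ok
check 2→ d=(1,0) cyc+3: ok
check 3→ d=(1,0) cyc+3: ok
check 4→ d=(0,2) cyc+3: BAD: non-unit step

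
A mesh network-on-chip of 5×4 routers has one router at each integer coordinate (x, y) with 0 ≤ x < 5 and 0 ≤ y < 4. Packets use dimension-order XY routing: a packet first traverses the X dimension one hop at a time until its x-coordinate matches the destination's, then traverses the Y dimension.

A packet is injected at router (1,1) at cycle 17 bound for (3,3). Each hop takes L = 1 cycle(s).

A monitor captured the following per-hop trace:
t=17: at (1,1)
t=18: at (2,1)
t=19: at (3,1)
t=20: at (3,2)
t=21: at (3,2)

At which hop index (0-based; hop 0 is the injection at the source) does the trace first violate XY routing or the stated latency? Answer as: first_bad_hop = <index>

first_bad_hop = 4

  1: Δx=+1 Δy=+0 Δt=1 [ok]
  2: Δx=+1 Δy=+0 Δt=1 [ok]
  3: Δx=+0 Δy=+1 Δt=1 [ok]
  4: Δx=+0 Δy=+0 Δt=1 [BAD: non-unit step]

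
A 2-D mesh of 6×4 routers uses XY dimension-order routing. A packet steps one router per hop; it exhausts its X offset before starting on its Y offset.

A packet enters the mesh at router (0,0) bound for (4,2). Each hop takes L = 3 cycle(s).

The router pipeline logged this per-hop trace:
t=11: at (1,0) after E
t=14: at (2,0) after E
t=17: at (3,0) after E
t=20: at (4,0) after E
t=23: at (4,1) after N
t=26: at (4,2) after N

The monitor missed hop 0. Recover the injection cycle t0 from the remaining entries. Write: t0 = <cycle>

At hop 1 the cycle is 11; in general cyc_k = t0 + kL.
So t0 = 11 − 1·3 = 8.

t0 = 8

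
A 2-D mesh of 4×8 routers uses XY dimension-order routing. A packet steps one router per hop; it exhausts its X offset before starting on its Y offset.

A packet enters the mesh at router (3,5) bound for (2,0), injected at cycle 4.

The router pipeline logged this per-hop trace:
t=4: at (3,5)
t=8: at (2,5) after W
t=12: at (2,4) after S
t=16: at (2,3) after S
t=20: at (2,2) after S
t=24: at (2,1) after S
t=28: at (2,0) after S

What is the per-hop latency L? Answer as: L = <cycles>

L = 4

Between hops 0 and 1 the cycle counter advances 8 − 4 = 4.
Per-hop latency L = Δcyc = 4.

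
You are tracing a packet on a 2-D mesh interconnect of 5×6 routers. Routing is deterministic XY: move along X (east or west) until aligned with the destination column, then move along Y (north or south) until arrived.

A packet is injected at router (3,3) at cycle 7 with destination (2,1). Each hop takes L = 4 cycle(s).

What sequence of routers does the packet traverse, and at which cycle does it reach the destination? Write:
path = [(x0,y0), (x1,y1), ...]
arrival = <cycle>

[0] x=3 y=3 t=7
[1] x=2 y=3 t=11 →W
[2] x=2 y=2 t=15 →S
[3] x=2 y=1 t=19 →S

path = [(3,3), (2,3), (2,2), (2,1)]
arrival = 19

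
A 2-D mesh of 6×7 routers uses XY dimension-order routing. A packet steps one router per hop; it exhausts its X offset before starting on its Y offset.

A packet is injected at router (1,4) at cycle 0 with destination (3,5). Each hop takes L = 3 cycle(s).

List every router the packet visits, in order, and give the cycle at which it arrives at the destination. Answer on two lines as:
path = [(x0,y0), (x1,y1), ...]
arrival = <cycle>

path = [(1,4), (2,4), (3,4), (3,5)]
arrival = 9

  0. router=(1,4) cycle=0 (inject)
  1. router=(2,4) cycle=3 dir=E
  2. router=(3,4) cycle=6 dir=E
  3. router=(3,5) cycle=9 dir=N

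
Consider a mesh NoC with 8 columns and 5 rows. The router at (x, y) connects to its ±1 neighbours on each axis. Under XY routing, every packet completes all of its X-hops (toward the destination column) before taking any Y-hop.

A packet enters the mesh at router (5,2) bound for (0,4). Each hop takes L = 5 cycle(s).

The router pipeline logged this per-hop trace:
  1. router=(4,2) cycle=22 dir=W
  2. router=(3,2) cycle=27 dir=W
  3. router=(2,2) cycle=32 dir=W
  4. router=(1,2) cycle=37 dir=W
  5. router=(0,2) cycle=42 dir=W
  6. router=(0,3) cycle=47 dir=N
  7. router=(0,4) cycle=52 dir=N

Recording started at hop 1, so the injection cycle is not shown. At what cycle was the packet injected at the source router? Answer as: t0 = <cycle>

t0 = 17

The first recorded entry is hop 1 at cycle 22.
Therefore t0 = 22 − L = 17.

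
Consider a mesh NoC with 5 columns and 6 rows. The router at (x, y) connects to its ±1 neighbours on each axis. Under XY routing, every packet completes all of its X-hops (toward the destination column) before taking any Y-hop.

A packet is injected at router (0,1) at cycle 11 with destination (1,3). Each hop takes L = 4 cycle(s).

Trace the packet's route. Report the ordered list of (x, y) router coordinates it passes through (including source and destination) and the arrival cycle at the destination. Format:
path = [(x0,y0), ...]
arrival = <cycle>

hop 0: (0,1) @ cyc 11
hop 1: (1,1) @ cyc 15  [E]
hop 2: (1,2) @ cyc 19  [N]
hop 3: (1,3) @ cyc 23  [N]

path = [(0,1), (1,1), (1,2), (1,3)]
arrival = 23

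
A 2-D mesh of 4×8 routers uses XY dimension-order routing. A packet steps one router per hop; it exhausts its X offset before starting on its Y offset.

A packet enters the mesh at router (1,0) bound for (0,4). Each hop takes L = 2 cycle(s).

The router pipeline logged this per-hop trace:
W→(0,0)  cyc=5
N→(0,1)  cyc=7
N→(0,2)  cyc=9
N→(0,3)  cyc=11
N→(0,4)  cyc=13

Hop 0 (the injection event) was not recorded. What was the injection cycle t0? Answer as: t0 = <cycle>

The first recorded entry is hop 1 at cycle 5.
t0 = cyc[1] − L = 5 − 2 = 3.

t0 = 3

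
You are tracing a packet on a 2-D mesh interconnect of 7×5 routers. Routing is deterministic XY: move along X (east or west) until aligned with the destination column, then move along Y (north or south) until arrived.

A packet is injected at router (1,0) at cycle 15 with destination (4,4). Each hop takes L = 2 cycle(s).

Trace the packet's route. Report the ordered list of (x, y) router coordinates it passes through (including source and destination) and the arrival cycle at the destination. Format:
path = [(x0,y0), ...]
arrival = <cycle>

path = [(1,0), (2,0), (3,0), (4,0), (4,1), (4,2), (4,3), (4,4)]
arrival = 29

  0. router=(1,0) cycle=15 (inject)
  1. router=(2,0) cycle=17 dir=E
  2. router=(3,0) cycle=19 dir=E
  3. router=(4,0) cycle=21 dir=E
  4. router=(4,1) cycle=23 dir=N
  5. router=(4,2) cycle=25 dir=N
  6. router=(4,3) cycle=27 dir=N
  7. router=(4,4) cycle=29 dir=N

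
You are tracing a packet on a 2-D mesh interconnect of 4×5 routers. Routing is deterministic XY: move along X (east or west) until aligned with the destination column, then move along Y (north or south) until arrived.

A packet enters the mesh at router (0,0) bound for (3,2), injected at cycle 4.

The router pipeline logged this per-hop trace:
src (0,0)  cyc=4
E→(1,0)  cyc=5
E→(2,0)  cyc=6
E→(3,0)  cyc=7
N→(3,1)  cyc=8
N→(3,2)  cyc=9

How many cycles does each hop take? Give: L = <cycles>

L = 1

Δcyc across hop 0→1: 5 − 4 = 1.
Per-hop latency L = Δcyc = 1.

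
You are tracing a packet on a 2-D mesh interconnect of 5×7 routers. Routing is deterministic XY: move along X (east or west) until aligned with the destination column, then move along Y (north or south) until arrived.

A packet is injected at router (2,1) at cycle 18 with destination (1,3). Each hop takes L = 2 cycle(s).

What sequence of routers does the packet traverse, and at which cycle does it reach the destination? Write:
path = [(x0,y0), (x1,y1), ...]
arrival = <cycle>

path = [(2,1), (1,1), (1,2), (1,3)]
arrival = 24

src (2,1)  cyc=18
W→(1,1)  cyc=20
N→(1,2)  cyc=22
N→(1,3)  cyc=24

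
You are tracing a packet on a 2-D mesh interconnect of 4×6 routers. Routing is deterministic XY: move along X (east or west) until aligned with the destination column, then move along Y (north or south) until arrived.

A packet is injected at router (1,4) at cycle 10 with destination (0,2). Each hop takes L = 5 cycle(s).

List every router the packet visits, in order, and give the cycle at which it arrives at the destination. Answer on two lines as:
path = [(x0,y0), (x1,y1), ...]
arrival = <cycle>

#0 — 1,4 | c10
#1 — 0,4 | c15 | W
#2 — 0,3 | c20 | S
#3 — 0,2 | c25 | S

path = [(1,4), (0,4), (0,3), (0,2)]
arrival = 25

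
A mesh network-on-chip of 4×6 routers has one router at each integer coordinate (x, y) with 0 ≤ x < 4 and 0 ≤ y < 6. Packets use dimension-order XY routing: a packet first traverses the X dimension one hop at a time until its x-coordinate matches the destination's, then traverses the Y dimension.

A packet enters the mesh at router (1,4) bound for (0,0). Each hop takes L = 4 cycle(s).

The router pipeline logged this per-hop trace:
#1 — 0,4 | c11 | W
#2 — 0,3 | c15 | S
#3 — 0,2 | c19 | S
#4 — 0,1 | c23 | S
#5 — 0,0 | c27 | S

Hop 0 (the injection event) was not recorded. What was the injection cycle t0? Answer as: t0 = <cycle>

Hop 1 reached at cycle 11; hop k is at t0 + k·L.
Subtract one hop: t0 = 11 − 4 = 7.

t0 = 7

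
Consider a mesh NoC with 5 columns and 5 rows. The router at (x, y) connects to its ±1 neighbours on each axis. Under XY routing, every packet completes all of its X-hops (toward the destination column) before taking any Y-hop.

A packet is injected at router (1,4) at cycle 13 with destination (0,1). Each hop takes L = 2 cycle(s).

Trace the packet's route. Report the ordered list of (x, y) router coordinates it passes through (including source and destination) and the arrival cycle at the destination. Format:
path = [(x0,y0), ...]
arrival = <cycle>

path = [(1,4), (0,4), (0,3), (0,2), (0,1)]
arrival = 21

src (1,4)  cyc=13
W→(0,4)  cyc=15
S→(0,3)  cyc=17
S→(0,2)  cyc=19
S→(0,1)  cyc=21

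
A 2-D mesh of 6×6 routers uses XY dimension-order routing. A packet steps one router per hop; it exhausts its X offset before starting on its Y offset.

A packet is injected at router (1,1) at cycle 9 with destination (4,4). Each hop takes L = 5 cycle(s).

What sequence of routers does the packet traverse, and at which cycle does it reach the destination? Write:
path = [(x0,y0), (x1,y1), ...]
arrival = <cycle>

path = [(1,1), (2,1), (3,1), (4,1), (4,2), (4,3), (4,4)]
arrival = 39

[0] x=1 y=1 t=9
[1] x=2 y=1 t=14 →E
[2] x=3 y=1 t=19 →E
[3] x=4 y=1 t=24 →E
[4] x=4 y=2 t=29 →N
[5] x=4 y=3 t=34 →N
[6] x=4 y=4 t=39 →N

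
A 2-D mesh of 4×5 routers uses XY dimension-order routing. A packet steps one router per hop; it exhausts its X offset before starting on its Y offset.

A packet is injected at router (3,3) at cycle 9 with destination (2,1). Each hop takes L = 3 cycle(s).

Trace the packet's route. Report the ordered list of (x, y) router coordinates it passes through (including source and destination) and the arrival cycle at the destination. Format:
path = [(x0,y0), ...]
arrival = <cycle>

src (3,3)  cyc=9
W→(2,3)  cyc=12
S→(2,2)  cyc=15
S→(2,1)  cyc=18

path = [(3,3), (2,3), (2,2), (2,1)]
arrival = 18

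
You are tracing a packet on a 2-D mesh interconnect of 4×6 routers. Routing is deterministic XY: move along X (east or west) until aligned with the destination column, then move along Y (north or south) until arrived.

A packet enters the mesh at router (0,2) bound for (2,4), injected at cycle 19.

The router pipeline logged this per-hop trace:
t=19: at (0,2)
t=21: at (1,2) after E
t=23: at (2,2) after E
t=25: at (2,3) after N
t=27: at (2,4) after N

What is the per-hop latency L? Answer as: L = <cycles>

Between hops 0 and 1 the cycle counter advances 21 − 19 = 2.
That increment is L by definition: L = 2.

L = 2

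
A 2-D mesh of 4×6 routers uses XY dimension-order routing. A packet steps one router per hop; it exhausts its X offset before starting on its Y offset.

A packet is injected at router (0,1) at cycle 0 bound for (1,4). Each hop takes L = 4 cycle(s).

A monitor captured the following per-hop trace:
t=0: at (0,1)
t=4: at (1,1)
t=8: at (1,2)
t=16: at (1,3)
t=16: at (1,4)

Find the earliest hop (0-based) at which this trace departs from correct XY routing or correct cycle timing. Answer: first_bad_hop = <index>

first_bad_hop = 3

[1] (+1,+0) / 4c ⇒ ok
[2] (+0,+1) / 4c ⇒ ok
[3] (+0,+1) / 8c ⇒ BAD: Δcyc=8≠L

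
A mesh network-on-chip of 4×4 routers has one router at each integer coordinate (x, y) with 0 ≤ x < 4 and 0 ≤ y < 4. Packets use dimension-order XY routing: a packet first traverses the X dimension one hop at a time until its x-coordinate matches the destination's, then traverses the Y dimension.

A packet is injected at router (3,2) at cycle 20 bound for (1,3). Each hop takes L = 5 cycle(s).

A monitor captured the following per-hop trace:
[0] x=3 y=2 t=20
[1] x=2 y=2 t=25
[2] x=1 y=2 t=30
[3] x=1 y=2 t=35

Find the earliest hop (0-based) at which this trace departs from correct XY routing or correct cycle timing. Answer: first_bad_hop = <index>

first_bad_hop = 3

[1] (-1,+0) / 5c ⇒ ok
[2] (-1,+0) / 5c ⇒ ok
[3] (+0,+0) / 5c ⇒ BAD: non-unit step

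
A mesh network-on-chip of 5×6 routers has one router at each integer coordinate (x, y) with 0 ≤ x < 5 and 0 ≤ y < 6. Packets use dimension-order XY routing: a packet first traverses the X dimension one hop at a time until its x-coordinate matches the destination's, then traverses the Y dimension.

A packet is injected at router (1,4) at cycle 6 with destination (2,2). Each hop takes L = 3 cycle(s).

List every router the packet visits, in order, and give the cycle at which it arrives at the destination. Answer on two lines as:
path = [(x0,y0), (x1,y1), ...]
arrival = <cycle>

src (1,4)  cyc=6
E→(2,4)  cyc=9
S→(2,3)  cyc=12
S→(2,2)  cyc=15

path = [(1,4), (2,4), (2,3), (2,2)]
arrival = 15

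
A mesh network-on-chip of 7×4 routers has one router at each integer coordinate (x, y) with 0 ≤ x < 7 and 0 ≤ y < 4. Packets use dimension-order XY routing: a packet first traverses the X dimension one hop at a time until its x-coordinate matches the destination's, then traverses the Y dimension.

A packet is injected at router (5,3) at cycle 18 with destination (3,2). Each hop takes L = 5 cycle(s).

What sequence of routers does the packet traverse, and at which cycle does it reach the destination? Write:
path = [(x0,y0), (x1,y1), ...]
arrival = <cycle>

path = [(5,3), (4,3), (3,3), (3,2)]
arrival = 33

  0. router=(5,3) cycle=18 (inject)
  1. router=(4,3) cycle=23 dir=W
  2. router=(3,3) cycle=28 dir=W
  3. router=(3,2) cycle=33 dir=S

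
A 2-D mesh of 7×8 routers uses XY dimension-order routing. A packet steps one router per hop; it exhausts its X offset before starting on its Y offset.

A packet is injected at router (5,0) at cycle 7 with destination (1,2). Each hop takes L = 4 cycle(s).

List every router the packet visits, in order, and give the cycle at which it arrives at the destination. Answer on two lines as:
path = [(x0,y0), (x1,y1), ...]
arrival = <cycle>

t=7: at (5,0)
t=11: at (4,0) after W
t=15: at (3,0) after W
t=19: at (2,0) after W
t=23: at (1,0) after W
t=27: at (1,1) after N
t=31: at (1,2) after N

path = [(5,0), (4,0), (3,0), (2,0), (1,0), (1,1), (1,2)]
arrival = 31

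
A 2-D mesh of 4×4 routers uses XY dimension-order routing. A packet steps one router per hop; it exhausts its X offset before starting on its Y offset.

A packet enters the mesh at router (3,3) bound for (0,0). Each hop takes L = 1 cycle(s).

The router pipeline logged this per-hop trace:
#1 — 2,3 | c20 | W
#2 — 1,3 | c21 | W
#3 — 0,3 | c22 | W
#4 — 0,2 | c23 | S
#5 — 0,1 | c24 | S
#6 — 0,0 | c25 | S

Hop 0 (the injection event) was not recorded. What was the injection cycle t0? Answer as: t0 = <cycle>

t0 = 19

Hop 1 reached at cycle 20; hop k is at t0 + k·L.
Therefore t0 = 20 − L = 19.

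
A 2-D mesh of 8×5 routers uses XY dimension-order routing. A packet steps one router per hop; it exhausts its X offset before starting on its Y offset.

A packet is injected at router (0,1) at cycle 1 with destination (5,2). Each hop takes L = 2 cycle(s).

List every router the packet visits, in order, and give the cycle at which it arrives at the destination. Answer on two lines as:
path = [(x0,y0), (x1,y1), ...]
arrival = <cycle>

src (0,1)  cyc=1
E→(1,1)  cyc=3
E→(2,1)  cyc=5
E→(3,1)  cyc=7
E→(4,1)  cyc=9
E→(5,1)  cyc=11
N→(5,2)  cyc=13

path = [(0,1), (1,1), (2,1), (3,1), (4,1), (5,1), (5,2)]
arrival = 13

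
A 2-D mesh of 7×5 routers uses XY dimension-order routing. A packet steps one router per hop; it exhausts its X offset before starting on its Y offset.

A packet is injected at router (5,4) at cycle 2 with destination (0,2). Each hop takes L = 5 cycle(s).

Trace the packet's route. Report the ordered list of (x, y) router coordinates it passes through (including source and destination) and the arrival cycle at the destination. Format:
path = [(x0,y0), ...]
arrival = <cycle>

[0] x=5 y=4 t=2
[1] x=4 y=4 t=7 →W
[2] x=3 y=4 t=12 →W
[3] x=2 y=4 t=17 →W
[4] x=1 y=4 t=22 →W
[5] x=0 y=4 t=27 →W
[6] x=0 y=3 t=32 →S
[7] x=0 y=2 t=37 →S

path = [(5,4), (4,4), (3,4), (2,4), (1,4), (0,4), (0,3), (0,2)]
arrival = 37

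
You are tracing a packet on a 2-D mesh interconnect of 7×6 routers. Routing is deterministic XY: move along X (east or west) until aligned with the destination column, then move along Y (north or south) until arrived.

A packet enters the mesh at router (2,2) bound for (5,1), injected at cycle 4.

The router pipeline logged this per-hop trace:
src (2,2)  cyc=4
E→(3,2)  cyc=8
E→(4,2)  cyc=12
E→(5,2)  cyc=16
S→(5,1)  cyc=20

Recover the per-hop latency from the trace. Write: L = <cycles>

Between hops 0 and 1 the cycle counter advances 8 − 4 = 4.
Per-hop latency L = Δcyc = 4.

L = 4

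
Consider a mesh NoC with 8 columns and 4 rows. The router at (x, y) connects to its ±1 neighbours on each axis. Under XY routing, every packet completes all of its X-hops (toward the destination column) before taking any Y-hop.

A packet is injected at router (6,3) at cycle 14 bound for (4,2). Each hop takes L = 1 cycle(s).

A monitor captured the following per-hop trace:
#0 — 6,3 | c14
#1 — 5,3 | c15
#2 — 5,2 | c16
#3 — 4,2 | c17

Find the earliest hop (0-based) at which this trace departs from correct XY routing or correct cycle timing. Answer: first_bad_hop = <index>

first_bad_hop = 2

[1] (-1,+0) / 1c ⇒ ok
[2] (+0,-1) / 1c ⇒ BAD: Y-move but x=5≠4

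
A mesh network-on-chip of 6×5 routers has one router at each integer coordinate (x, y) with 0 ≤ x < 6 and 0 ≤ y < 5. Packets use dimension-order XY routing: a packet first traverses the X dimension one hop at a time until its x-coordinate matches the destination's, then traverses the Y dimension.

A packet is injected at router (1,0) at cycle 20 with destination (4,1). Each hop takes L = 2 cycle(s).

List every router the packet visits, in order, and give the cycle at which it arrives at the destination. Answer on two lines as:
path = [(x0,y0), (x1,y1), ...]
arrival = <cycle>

path = [(1,0), (2,0), (3,0), (4,0), (4,1)]
arrival = 28

[0] x=1 y=0 t=20
[1] x=2 y=0 t=22 →E
[2] x=3 y=0 t=24 →E
[3] x=4 y=0 t=26 →E
[4] x=4 y=1 t=28 →N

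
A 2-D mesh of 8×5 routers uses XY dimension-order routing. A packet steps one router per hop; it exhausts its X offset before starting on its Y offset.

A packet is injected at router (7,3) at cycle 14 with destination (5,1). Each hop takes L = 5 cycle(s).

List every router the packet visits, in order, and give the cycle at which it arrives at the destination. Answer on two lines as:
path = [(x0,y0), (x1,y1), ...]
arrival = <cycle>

path = [(7,3), (6,3), (5,3), (5,2), (5,1)]
arrival = 34

t=14: at (7,3)
t=19: at (6,3) after W
t=24: at (5,3) after W
t=29: at (5,2) after S
t=34: at (5,1) after S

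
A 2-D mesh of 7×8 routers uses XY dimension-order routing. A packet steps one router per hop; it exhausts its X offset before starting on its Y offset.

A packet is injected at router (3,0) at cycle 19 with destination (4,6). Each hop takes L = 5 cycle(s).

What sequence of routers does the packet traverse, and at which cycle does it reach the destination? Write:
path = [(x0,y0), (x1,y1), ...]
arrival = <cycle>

path = [(3,0), (4,0), (4,1), (4,2), (4,3), (4,4), (4,5), (4,6)]
arrival = 54

hop 0: (3,0) @ cyc 19
hop 1: (4,0) @ cyc 24  [E]
hop 2: (4,1) @ cyc 29  [N]
hop 3: (4,2) @ cyc 34  [N]
hop 4: (4,3) @ cyc 39  [N]
hop 5: (4,4) @ cyc 44  [N]
hop 6: (4,5) @ cyc 49  [N]
hop 7: (4,6) @ cyc 54  [N]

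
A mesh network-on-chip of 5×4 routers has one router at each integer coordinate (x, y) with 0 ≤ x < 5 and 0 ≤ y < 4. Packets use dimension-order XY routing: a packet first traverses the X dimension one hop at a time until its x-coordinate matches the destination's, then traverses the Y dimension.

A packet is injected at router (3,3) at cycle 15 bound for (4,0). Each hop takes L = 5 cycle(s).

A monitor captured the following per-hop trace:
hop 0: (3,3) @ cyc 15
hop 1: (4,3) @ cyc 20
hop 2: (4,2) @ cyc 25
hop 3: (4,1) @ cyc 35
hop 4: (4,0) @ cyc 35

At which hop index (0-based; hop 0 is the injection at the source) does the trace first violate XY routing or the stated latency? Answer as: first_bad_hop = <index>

first_bad_hop = 3

check 1→ d=(1,0) cyc+5: ok
check 2→ d=(0,-1) cyc+5: ok
check 3→ d=(0,-1) cyc+10: BAD: Δcyc=10≠L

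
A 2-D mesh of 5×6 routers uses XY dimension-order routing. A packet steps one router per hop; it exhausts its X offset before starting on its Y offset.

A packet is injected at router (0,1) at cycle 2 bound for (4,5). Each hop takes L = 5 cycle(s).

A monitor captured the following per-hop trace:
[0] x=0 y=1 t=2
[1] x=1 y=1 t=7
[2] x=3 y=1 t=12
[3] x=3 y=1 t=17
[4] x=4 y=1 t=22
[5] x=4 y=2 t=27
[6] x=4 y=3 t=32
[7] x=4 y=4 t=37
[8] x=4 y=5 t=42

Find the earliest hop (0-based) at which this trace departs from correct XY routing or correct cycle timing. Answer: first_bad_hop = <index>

check 1→ d=(1,0) cyc+5: ok
check 2→ d=(2,0) cyc+5: BAD: non-unit step

first_bad_hop = 2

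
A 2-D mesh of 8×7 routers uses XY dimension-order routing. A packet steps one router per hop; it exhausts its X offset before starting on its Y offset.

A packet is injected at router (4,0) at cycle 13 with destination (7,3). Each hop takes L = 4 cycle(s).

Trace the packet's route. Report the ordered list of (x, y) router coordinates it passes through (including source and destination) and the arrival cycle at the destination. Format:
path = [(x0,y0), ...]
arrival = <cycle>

path = [(4,0), (5,0), (6,0), (7,0), (7,1), (7,2), (7,3)]
arrival = 37

t=13: at (4,0)
t=17: at (5,0) after E
t=21: at (6,0) after E
t=25: at (7,0) after E
t=29: at (7,1) after N
t=33: at (7,2) after N
t=37: at (7,3) after N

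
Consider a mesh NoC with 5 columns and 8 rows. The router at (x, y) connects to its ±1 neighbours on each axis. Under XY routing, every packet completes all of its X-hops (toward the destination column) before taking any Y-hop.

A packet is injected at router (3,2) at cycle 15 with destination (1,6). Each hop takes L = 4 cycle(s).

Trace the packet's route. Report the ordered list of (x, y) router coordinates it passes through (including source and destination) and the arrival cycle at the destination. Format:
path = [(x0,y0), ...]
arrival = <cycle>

#0 — 3,2 | c15
#1 — 2,2 | c19 | W
#2 — 1,2 | c23 | W
#3 — 1,3 | c27 | N
#4 — 1,4 | c31 | N
#5 — 1,5 | c35 | N
#6 — 1,6 | c39 | N

path = [(3,2), (2,2), (1,2), (1,3), (1,4), (1,5), (1,6)]
arrival = 39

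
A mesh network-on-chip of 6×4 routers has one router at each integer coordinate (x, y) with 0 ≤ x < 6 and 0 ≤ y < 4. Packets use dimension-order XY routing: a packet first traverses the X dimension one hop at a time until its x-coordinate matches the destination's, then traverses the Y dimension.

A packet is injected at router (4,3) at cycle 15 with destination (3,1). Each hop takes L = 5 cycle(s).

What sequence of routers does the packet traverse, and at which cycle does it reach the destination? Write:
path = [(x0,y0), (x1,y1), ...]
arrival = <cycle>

path = [(4,3), (3,3), (3,2), (3,1)]
arrival = 30

#0 — 4,3 | c15
#1 — 3,3 | c20 | W
#2 — 3,2 | c25 | S
#3 — 3,1 | c30 | S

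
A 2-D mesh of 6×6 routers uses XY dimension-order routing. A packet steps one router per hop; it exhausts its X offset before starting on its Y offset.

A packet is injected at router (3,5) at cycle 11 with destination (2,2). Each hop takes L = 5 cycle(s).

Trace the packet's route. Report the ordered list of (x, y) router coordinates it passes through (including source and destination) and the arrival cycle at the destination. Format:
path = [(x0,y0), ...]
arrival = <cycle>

path = [(3,5), (2,5), (2,4), (2,3), (2,2)]
arrival = 31

[0] x=3 y=5 t=11
[1] x=2 y=5 t=16 →W
[2] x=2 y=4 t=21 →S
[3] x=2 y=3 t=26 →S
[4] x=2 y=2 t=31 →S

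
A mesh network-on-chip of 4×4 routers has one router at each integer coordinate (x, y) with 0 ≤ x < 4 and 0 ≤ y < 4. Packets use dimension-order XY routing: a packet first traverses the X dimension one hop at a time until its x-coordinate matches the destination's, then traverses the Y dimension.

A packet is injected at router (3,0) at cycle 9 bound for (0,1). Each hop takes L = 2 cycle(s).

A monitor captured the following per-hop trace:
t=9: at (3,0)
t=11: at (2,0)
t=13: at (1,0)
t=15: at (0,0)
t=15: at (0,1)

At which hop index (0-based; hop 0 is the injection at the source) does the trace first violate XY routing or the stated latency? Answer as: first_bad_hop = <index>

  1: Δx=-1 Δy=+0 Δt=2 [ok]
  2: Δx=-1 Δy=+0 Δt=2 [ok]
  3: Δx=-1 Δy=+0 Δt=2 [ok]
  4: Δx=+0 Δy=+1 Δt=0 [BAD: Δcyc=0≠L]

first_bad_hop = 4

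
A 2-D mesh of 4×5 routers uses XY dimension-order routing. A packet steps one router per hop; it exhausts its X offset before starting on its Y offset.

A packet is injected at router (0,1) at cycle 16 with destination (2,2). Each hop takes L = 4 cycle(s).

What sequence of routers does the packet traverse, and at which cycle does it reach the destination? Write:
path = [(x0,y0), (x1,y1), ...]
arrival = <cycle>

path = [(0,1), (1,1), (2,1), (2,2)]
arrival = 28

[0] x=0 y=1 t=16
[1] x=1 y=1 t=20 →E
[2] x=2 y=1 t=24 →E
[3] x=2 y=2 t=28 →N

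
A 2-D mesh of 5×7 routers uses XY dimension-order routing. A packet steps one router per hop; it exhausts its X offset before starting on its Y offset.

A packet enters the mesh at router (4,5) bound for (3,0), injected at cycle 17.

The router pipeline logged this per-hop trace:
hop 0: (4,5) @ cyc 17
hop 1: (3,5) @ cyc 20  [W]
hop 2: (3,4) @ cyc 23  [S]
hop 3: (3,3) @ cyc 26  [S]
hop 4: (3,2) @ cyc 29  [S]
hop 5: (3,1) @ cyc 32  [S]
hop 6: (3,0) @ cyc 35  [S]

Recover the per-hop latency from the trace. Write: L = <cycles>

L = 3

From hop 0 (17) to hop 1 (20): +3 cycles.
Each hop adds L, hence L = 3.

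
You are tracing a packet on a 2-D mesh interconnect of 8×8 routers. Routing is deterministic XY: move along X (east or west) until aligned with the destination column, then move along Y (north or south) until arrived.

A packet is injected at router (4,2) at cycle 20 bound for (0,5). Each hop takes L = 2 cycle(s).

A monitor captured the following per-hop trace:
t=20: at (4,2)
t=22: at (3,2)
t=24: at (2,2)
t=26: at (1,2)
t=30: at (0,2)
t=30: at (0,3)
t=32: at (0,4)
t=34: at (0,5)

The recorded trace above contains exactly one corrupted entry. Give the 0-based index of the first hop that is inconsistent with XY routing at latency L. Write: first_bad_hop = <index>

hop 1: step (-1,+0), +2 cyc — ok
hop 2: step (-1,+0), +2 cyc — ok
hop 3: step (-1,+0), +2 cyc — ok
hop 4: step (-1,+0), +4 cyc — BAD: Δcyc=4≠L

first_bad_hop = 4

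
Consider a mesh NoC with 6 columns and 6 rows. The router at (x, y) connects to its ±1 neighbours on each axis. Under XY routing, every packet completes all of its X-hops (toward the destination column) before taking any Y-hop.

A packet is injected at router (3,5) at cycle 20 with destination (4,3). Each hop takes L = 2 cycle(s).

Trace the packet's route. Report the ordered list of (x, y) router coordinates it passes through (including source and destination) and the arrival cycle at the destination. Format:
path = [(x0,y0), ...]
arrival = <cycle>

t=20: at (3,5)
t=22: at (4,5) after E
t=24: at (4,4) after S
t=26: at (4,3) after S

path = [(3,5), (4,5), (4,4), (4,3)]
arrival = 26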